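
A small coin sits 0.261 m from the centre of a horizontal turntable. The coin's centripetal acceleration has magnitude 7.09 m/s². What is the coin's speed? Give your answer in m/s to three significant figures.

a_c = v²/r ⇒ v = √(a_c · r) = √(7.09 × 0.261) = √1.850 = 1.360 m/s.

1.36 m/s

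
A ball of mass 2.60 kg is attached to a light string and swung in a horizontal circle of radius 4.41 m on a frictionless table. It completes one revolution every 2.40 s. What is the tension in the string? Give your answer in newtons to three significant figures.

v = 2πr/T = 2π × 4.41/2.40 = 11.55 m/s.
The tension is the only horizontal force, so it supplies the full centripetal force: T = m v²/r = 2.60 × (11.55)²/4.41 = 2.60 × 133.3/4.41 = 78.59 N.

78.6 N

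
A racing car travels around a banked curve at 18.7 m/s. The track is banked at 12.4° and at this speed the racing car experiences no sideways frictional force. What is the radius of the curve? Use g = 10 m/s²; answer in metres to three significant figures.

Frictionless banking: tanθ = v²/(rg), so r = v²/(g tanθ).
r = (18.7)²/(10.0 × tan 12.4°) = 349.7/(10.0 × 0.2199) = 349.7/2.199 = 159.0 m.

159 m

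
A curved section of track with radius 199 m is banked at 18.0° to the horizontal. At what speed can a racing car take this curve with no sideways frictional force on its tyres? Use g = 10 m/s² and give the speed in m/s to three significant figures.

On a frictionless banked curve, N sinθ = mv²/r and N cosθ = mg, so tanθ = v²/(rg).
v = √(r g tanθ) = √(199 × 10.0 × tan 18.0°) = √(199 × 10.0 × 0.3249) = √646.6 = 25.43 m/s.

25.4 m/s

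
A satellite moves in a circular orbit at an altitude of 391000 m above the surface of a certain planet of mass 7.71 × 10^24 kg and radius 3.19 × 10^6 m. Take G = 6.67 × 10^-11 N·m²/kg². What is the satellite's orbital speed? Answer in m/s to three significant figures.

Orbital radius r = R + h = 3.19 × 10^6 + 391000 = 3.581 × 10^6 m.
Gravity supplies the centripetal force: G M m / r² = m v² / r, so v = √(GM/r).
v = √(6.67 × 10^-11 × 7.71 × 10^24 / 3.581 × 10^6) = √(1.436 × 10^8) = 11980 m/s.

12000 m/s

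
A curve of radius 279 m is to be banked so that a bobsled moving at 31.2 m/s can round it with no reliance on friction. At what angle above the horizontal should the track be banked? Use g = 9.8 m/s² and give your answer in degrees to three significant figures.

19.6°

For a frictionless banked turn: horizontally N sinθ = mv²/r and vertically N cosθ = mg.
Dividing: tanθ = v²/(r g) = (31.2)²/(279 × 9.8) = 973.4/2734 = 0.3560.
θ = arctan(0.3560) = 19.60°.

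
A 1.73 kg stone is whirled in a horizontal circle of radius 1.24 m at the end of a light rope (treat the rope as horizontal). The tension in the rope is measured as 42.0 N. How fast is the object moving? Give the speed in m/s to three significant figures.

5.49 m/s

T = m v²/r ⇒ v = √(T r / m) = √(42.0 × 1.24 / 1.73) = √30.10 = 5.487 m/s.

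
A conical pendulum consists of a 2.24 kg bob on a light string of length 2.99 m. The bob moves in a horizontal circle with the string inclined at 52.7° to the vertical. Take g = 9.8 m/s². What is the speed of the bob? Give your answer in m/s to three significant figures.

5.53 m/s

The radius of the circle is r = L sinθ = 2.99 × sin 52.7° = 2.378 m.
Horizontally T sinθ = mv²/r and vertically T cosθ = mg, so tanθ = v²/(rg).
v = √(r g tanθ) = √(2.378 × 9.8 × 1.313) = √30.60 = 5.531 m/s.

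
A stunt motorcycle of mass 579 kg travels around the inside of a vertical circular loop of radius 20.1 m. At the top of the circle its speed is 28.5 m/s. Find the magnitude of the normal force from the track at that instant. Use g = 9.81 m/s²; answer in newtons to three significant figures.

17700 N

At the top, both N and the weight mg point inward (toward the centre), so N + mg = mv²/r.
N = m(v²/r − g) = 579 × ((28.5)²/20.1 − 9.81) = 579 × (40.41 − 9.81) = 579 × 30.60 = 17720 N.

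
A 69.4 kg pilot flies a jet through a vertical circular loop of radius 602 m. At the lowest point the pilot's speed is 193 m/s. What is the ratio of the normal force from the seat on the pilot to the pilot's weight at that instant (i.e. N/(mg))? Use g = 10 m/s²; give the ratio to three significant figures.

At the bottom, N − mg = mv²/r, so N = m(v²/r + g) and N/(mg) = v²/(rg) + 1 = (193)²/(602 × 10.0) + 1 = 6.188 + 1 = 7.188.

7.19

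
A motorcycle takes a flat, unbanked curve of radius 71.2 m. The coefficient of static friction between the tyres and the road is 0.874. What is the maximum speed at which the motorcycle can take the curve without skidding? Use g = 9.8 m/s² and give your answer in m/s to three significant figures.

24.7 m/s

Friction provides the centripetal force on a flat curve. At maximum speed it is at its limiting value: μ_s m g = m v²/r.
Mass cancels: v_max = √(μ_s g r) = √(0.874 × 9.8 × 71.2) = √609.8 = 24.69 m/s.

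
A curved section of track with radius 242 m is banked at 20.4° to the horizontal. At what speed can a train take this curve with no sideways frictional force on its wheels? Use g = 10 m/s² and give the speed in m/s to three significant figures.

On a frictionless banked curve, N sinθ = mv²/r and N cosθ = mg, so tanθ = v²/(rg).
v = √(r g tanθ) = √(242 × 10.0 × tan 20.4°) = √(242 × 10.0 × 0.3719) = √900.0 = 30.00 m/s.

30.0 m/s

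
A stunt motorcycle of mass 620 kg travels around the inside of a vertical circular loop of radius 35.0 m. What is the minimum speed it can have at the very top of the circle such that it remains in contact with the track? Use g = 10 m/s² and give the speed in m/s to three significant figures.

18.7 m/s

At the highest point the centre is directly below, so both the weight and N act inward: N + mg = mv²/r.
At minimum speed N → 0, so mg = mv_min²/r ⇒ v_min = √(g r) = √(10.0 × 35.0) = 18.71 m/s.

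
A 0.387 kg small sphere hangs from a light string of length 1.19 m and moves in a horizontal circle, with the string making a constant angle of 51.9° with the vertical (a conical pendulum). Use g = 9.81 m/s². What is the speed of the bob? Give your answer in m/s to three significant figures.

The radius of the circle is r = L sinθ = 1.19 × sin 51.9° = 0.9365 m.
Horizontally T sinθ = mv²/r and vertically T cosθ = mg, so tanθ = v²/(rg).
v = √(r g tanθ) = √(0.9365 × 9.81 × 1.275) = √11.72 = 3.423 m/s.

3.42 m/s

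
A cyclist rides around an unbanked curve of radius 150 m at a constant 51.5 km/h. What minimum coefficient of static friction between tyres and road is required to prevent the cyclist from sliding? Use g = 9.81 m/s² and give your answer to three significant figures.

v = 51.5/3.6 = 14.31 m/s.
Friction provides the centripetal force: μ_s m g = m v²/r, so μ_s = v²/(g r) = (14.31)²/(9.81 × 150) = 204.6/1472 = 0.1391.

0.139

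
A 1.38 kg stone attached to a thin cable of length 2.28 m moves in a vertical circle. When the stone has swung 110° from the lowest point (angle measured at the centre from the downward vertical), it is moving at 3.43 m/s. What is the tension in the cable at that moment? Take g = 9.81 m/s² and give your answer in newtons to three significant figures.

Take the radial direction toward the centre of the circle as positive. The component of the weight along the string toward the centre is −mg cos φ (φ measured from the bottom), so Newton's second law along the string gives T − mg cos φ = m v²/r.
cos 110° = -0.3420, so T = m(v²/r + g cos φ) = 1.38 × ((3.43)²/2.28 + 9.81 × -0.3420) = 1.38 × (5.160 + (-3.355)) = 1.38 × 1.805 = 2.491 N.

2.49 N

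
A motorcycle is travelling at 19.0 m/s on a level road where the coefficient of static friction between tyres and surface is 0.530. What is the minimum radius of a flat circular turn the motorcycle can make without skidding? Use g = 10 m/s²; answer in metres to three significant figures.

At the limit, μ_s m g = m v²/r, so r_min = v²/(μ_s g) = (19.0)²/(0.530 × 10.0) = 361.0/5.300 = 68.11 m.

68.1 m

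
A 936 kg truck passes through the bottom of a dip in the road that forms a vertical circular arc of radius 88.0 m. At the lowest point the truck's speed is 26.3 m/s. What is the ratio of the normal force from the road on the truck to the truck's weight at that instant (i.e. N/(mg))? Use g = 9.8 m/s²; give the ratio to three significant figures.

At the bottom, N − mg = mv²/r, so N = m(v²/r + g) and N/(mg) = v²/(rg) + 1 = (26.3)²/(88.0 × 9.8) + 1 = 0.8021 + 1 = 1.802.

1.80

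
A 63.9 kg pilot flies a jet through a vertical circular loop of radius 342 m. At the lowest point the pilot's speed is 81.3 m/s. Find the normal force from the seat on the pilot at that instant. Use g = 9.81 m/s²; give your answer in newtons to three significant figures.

At the lowest point, N points up (toward the centre) and the weight mg points down (away from the centre), so the net inward force is N − mg = mv²/r.
N = m(v²/r + g) = 63.9 × ((81.3)²/342 + 9.81) = 63.9 × (19.33 + 9.81) = 63.9 × 29.14 = 1862 N.

1860 N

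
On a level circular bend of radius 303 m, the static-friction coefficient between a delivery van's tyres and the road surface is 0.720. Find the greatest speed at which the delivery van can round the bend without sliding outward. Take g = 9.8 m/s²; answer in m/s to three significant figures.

46.2 m/s

On a flat curve, static friction is the only horizontal force, so it must supply the full centripetal force: μ_s m g = m v²/r.
Mass cancels: v_max = √(μ_s g r) = √(0.720 × 9.8 × 303) = √2138 = 46.24 m/s.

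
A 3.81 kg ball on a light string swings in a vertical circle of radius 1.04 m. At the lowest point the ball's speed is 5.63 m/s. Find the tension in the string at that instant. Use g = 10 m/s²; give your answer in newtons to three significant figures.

At the lowest point, T points up (toward the centre) and the weight mg points down (away from the centre), so the net inward force is T − mg = mv²/r.
T = m(v²/r + g) = 3.81 × ((5.63)²/1.04 + 10.0) = 3.81 × (30.48 + 10.0) = 3.81 × 40.48 = 154.2 N.

154 N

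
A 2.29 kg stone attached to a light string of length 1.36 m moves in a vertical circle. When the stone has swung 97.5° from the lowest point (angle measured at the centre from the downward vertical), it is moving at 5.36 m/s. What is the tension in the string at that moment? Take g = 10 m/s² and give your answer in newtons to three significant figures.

Take the radial direction toward the centre of the circle as positive. The component of the weight along the string toward the centre is −mg cos φ (φ measured from the bottom), so Newton's second law along the string gives T − mg cos φ = m v²/r.
cos 97.5° = -0.1305, so T = m(v²/r + g cos φ) = 2.29 × ((5.36)²/1.36 + 10.0 × -0.1305) = 2.29 × (21.12 + (-1.305)) = 2.29 × 19.82 = 45.39 N.

45.4 N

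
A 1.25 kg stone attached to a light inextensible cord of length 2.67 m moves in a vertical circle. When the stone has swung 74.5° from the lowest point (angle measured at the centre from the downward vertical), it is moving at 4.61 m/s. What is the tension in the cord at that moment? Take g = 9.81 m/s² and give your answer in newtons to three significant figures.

13.2 N

Take the radial direction toward the centre of the circle as positive. The component of the weight along the string toward the centre is −mg cos φ (φ measured from the bottom), so Newton's second law along the string gives T − mg cos φ = m v²/r.
cos 74.5° = 0.2672, so T = m(v²/r + g cos φ) = 1.25 × ((4.61)²/2.67 + 9.81 × 0.2672) = 1.25 × (7.960 + (2.622)) = 1.25 × 10.58 = 13.23 N.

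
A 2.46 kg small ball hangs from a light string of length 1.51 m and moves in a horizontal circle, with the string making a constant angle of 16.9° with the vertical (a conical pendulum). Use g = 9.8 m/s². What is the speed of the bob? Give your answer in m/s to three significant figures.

1.14 m/s

The radius of the circle is r = L sinθ = 1.51 × sin 16.9° = 0.4390 m.
Horizontally T sinθ = mv²/r and vertically T cosθ = mg, so tanθ = v²/(rg).
v = √(r g tanθ) = √(0.4390 × 9.8 × 0.3038) = √1.307 = 1.143 m/s.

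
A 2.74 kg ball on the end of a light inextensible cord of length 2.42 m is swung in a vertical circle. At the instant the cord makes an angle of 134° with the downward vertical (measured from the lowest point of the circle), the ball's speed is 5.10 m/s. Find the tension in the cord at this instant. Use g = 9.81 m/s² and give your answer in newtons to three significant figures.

Take the radial direction toward the centre of the circle as positive. The component of the weight along the string toward the centre is −mg cos φ (φ measured from the bottom), so Newton's second law along the string gives T − mg cos φ = m v²/r.
cos 134° = -0.6947, so T = m(v²/r + g cos φ) = 2.74 × ((5.10)²/2.42 + 9.81 × -0.6947) = 2.74 × (10.75 + (-6.815)) = 2.74 × 3.933 = 10.78 N.

10.8 N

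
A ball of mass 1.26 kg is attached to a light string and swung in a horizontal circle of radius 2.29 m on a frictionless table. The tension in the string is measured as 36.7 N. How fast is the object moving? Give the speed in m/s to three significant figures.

8.17 m/s

T = m v²/r ⇒ v = √(T r / m) = √(36.7 × 2.29 / 1.26) = √66.70 = 8.167 m/s.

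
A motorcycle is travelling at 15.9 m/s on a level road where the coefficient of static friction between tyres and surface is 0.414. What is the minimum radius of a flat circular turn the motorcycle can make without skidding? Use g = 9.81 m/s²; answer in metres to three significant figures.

62.2 m

At the limit, μ_s m g = m v²/r, so r_min = v²/(μ_s g) = (15.9)²/(0.414 × 9.81) = 252.8/4.061 = 62.25 m.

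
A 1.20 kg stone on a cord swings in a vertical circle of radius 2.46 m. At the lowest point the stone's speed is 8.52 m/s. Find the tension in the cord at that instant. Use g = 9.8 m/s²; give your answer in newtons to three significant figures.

47.2 N

At the lowest point, T points up (toward the centre) and the weight mg points down (away from the centre), so the net inward force is T − mg = mv²/r.
T = m(v²/r + g) = 1.20 × ((8.52)²/2.46 + 9.8) = 1.20 × (29.51 + 9.8) = 1.20 × 39.31 = 47.17 N.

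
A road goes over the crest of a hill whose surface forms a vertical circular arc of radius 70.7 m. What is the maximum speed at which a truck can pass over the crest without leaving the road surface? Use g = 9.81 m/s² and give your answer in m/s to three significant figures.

At the crest the centre of the circle is below the truck, so the net downward (centripetal) force is mg − N = mv²/r.
The truck leaves the road when N → 0, giving v_max = √(g r) = √(9.81 × 70.7) = 26.34 m/s.

26.3 m/s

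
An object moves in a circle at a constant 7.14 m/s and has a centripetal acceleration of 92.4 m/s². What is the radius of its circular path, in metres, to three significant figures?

a_c = v²/r ⇒ r = v²/a_c = (7.14)²/92.4 = 50.98/92.4 = 0.5517 m.

0.552 m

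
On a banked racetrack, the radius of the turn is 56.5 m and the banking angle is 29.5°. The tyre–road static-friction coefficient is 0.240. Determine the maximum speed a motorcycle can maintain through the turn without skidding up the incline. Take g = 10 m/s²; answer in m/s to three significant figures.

At the maximum speed, friction acts down the slope at its limiting value f = μN. Radially (horizontal, toward centre): N sinθ + μN cosθ = mv²/r. Vertically: N cosθ − μN sinθ = mg.
Dividing: v² = r g (sinθ + μcosθ)/(cosθ − μsinθ).
sinθ + μcosθ = 0.4924 + 0.240×0.8704 = 0.7013; cosθ − μsinθ = 0.8704 − 0.240×0.4924 = 0.7522.
v² = 56.5 × 10.0 × 0.7013/0.7522 = 526.8 m²/s², so v = 22.95 m/s.

23.0 m/s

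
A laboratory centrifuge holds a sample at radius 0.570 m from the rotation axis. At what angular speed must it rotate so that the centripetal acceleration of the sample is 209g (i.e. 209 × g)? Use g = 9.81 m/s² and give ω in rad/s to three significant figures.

60.0 rad/s

Centripetal acceleration a_c = ω²r. Setting ω²r = 209g:
ω = √(209g / r) = √(209 × 9.81 / 0.570) = √3597 = 59.97 rad/s.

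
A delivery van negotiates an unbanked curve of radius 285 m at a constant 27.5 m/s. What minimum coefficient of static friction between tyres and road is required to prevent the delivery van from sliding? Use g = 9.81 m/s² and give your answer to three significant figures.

Friction provides the centripetal force: μ_s m g = m v²/r, so μ_s = v²/(g r) = (27.50)²/(9.81 × 285) = 756.2/2796 = 0.2705.

0.270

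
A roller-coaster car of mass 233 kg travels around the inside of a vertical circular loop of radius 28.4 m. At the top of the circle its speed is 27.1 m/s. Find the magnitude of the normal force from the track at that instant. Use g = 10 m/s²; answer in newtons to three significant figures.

At the top, both N and the weight mg point inward (toward the centre), so N + mg = mv²/r.
N = m(v²/r − g) = 233 × ((27.1)²/28.4 − 10.0) = 233 × (25.86 − 10.0) = 233 × 15.86 = 3695 N.

3700 N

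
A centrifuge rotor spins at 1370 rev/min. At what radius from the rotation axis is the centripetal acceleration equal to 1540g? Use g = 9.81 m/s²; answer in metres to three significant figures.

ω = 1370 rev/min × 2π/60 = 143.5 rad/s.
a_c = ω²r = 1540g ⇒ r = 1540 × 9.81 / (143.5)² = 15110/20580 = 0.7340 m.

0.734 m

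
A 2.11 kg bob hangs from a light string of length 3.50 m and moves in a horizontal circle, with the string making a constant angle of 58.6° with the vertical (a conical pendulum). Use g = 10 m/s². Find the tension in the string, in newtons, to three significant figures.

Vertically the bob has no acceleration, so T cosθ = mg.
T = mg/cosθ = 2.11 × 10.0 / cos 58.6° = 21.10/0.5210 = 40.50 N.

40.5 N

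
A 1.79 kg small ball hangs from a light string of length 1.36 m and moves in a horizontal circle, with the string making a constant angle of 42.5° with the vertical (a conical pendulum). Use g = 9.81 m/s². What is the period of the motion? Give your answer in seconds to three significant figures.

2.01 s

r = L sinθ = 0.9188 m. From T sinθ = mω²r and T cosθ = mg: tanθ = ω²r/g, so ω² = g tanθ / r = g/(L cosθ).
ω = √(g/(L cosθ)) = √(9.81/(1.36 × 0.7373)) = √9.784 = 3.128 rad/s.
Period = 2π/ω = 2.009 s.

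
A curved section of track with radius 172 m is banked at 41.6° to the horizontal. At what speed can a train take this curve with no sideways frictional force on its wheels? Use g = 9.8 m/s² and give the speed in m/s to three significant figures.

38.7 m/s

On a frictionless banked curve, N sinθ = mv²/r and N cosθ = mg, so tanθ = v²/(rg).
v = √(r g tanθ) = √(172 × 9.8 × tan 41.6°) = √(172 × 9.8 × 0.8878) = √1497 = 38.69 m/s.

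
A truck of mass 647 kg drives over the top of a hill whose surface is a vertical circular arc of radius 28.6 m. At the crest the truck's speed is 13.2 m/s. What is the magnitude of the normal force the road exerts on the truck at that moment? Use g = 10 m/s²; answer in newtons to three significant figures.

At the crest the centripetal acceleration points downward (toward the centre of the arc), so mg − N = mv²/r.
N = m(g − v²/r) = 647 × (10.0 − (13.2)²/28.6) = 647 × (10.0 − 6.092) = 647 × 3.908 = 2528 N.

2530 N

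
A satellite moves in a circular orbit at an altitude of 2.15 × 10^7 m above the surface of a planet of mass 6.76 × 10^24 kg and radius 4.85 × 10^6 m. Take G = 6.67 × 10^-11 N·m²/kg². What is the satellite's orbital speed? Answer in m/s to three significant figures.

4140 m/s

Orbital radius r = R + h = 4.85 × 10^6 + 2.15 × 10^7 = 2.635 × 10^7 m.
Gravity supplies the centripetal force: G M m / r² = m v² / r, so v = √(GM/r).
v = √(6.67 × 10^-11 × 6.76 × 10^24 / 2.635 × 10^7) = √(1.711 × 10^7) = 4137 m/s.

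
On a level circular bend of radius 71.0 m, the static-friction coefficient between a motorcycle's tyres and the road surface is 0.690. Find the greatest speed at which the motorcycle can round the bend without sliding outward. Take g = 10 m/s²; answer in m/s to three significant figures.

22.1 m/s

On a flat curve, static friction is the only horizontal force, so it must supply the full centripetal force: μ_s m g = m v²/r.
Mass cancels: v_max = √(μ_s g r) = √(0.690 × 10.0 × 71.0) = √489.9 = 22.13 m/s.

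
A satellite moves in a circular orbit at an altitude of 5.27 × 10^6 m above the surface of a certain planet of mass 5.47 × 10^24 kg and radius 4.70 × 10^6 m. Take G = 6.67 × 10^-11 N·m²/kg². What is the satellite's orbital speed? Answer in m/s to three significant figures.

6050 m/s

Orbital radius r = R + h = 4.70 × 10^6 + 5.27 × 10^6 = 9.970 × 10^6 m.
Gravity supplies the centripetal force: G M m / r² = m v² / r, so v = √(GM/r).
v = √(6.67 × 10^-11 × 5.47 × 10^24 / 9.970 × 10^6) = √(3.659 × 10^7) = 6049 m/s.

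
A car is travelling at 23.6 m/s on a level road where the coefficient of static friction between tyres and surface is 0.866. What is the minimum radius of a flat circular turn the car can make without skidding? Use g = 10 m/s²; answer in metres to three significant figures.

At the limit, μ_s m g = m v²/r, so r_min = v²/(μ_s g) = (23.6)²/(0.866 × 10.0) = 557.0/8.660 = 64.31 m.

64.3 m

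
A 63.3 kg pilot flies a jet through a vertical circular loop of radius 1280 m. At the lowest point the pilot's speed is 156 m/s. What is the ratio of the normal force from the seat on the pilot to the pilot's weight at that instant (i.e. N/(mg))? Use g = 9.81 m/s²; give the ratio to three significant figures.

2.94

At the bottom, N − mg = mv²/r, so N = m(v²/r + g) and N/(mg) = v²/(rg) + 1 = (156)²/(1280 × 9.81) + 1 = 1.938 + 1 = 2.938.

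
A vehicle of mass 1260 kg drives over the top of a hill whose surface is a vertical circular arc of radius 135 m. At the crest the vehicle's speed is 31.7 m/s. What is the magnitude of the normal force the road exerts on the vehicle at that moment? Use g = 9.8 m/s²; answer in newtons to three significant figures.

At the crest the centripetal acceleration points downward (toward the centre of the arc), so mg − N = mv²/r.
N = m(g − v²/r) = 1260 × (9.8 − (31.7)²/135) = 1260 × (9.8 − 7.444) = 1260 × 2.356 = 2969 N.

2970 N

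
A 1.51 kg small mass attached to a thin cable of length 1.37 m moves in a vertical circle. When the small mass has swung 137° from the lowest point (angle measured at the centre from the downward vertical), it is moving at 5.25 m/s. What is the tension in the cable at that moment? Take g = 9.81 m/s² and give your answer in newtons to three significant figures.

19.5 N

Take the radial direction toward the centre of the circle as positive. The component of the weight along the string toward the centre is −mg cos φ (φ measured from the bottom), so Newton's second law along the string gives T − mg cos φ = m v²/r.
cos 137° = -0.7314, so T = m(v²/r + g cos φ) = 1.51 × ((5.25)²/1.37 + 9.81 × -0.7314) = 1.51 × (20.12 + (-7.175)) = 1.51 × 12.94 = 19.55 N.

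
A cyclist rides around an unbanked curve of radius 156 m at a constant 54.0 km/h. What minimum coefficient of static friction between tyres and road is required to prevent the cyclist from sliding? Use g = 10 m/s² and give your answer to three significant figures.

v = 54.0/3.6 = 15.00 m/s.
Friction provides the centripetal force: μ_s m g = m v²/r, so μ_s = v²/(g r) = (15.00)²/(10.0 × 156) = 225.0/1560 = 0.1442.

0.144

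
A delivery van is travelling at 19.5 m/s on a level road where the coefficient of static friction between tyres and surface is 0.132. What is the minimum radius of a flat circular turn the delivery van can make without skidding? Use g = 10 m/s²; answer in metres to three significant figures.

288 m

At the limit, μ_s m g = m v²/r, so r_min = v²/(μ_s g) = (19.5)²/(0.132 × 10.0) = 380.2/1.320 = 288.1 m.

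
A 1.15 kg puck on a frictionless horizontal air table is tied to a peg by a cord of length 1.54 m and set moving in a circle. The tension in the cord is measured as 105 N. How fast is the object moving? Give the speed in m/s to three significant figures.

T = m v²/r ⇒ v = √(T r / m) = √(105 × 1.54 / 1.15) = √140.6 = 11.86 m/s.

11.9 m/s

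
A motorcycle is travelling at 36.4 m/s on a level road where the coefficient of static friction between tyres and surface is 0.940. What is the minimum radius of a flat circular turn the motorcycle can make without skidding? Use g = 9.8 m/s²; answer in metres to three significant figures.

144 m

At the limit, μ_s m g = m v²/r, so r_min = v²/(μ_s g) = (36.4)²/(0.940 × 9.8) = 1325/9.212 = 143.8 m.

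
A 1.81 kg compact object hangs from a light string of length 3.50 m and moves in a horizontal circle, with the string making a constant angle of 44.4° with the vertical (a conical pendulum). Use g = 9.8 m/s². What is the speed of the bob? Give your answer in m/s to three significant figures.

4.85 m/s

The radius of the circle is r = L sinθ = 3.50 × sin 44.4° = 2.449 m.
Horizontally T sinθ = mv²/r and vertically T cosθ = mg, so tanθ = v²/(rg).
v = √(r g tanθ) = √(2.449 × 9.8 × 0.9793) = √23.50 = 4.848 m/s.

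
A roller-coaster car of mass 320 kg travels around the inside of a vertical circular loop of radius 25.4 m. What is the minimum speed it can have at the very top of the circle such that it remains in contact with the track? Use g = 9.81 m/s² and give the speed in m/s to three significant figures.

At the top, both weight mg and N point toward the centre: N + mg = mv²/r.
At minimum speed N → 0, so mg = mv_min²/r ⇒ v_min = √(g r) = √(9.81 × 25.4) = 15.79 m/s.

15.8 m/s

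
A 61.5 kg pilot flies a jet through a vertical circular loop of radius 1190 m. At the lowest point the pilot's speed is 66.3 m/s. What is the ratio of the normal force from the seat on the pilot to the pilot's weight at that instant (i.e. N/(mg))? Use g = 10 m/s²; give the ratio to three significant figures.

At the bottom, N − mg = mv²/r, so N = m(v²/r + g) and N/(mg) = v²/(rg) + 1 = (66.3)²/(1190 × 10.0) + 1 = 0.3694 + 1 = 1.369.

1.37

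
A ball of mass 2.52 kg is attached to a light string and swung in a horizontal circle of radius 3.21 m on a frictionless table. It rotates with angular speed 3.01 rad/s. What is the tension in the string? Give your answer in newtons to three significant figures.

v = ωr = 3.01 × 3.21 = 9.662 m/s.
The tension is the only horizontal force, so it supplies the full centripetal force: T = m v²/r = 2.52 × (9.662)²/3.21 = 2.52 × 93.36/3.21 = 73.29 N.

73.3 N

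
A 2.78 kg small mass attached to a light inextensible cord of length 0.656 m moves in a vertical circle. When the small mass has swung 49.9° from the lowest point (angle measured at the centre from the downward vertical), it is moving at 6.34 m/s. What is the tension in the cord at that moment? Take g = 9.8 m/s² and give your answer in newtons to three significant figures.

188 N

Take the radial direction toward the centre of the circle as positive. The component of the weight along the string toward the centre is −mg cos φ (φ measured from the bottom), so Newton's second law along the string gives T − mg cos φ = m v²/r.
cos 49.9° = 0.6441, so T = m(v²/r + g cos φ) = 2.78 × ((6.34)²/0.656 + 9.8 × 0.6441) = 2.78 × (61.27 + (6.312)) = 2.78 × 67.59 = 187.9 N.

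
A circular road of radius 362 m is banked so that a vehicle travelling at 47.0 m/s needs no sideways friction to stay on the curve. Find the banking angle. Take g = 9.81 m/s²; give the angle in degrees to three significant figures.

For a frictionless banked turn: horizontally N sinθ = mv²/r and vertically N cosθ = mg.
Dividing: tanθ = v²/(r g) = (47.0)²/(362 × 9.81) = 2209/3551 = 0.6220.
θ = arctan(0.6220) = 31.88°.

31.9°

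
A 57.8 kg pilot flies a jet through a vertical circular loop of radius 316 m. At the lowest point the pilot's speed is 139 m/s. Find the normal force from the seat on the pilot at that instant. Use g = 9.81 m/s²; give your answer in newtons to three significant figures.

At the lowest point, N points up (toward the centre) and the weight mg points down (away from the centre), so the net inward force is N − mg = mv²/r.
N = m(v²/r + g) = 57.8 × ((139)²/316 + 9.81) = 57.8 × (61.14 + 9.81) = 57.8 × 70.95 = 4101 N.

4100 N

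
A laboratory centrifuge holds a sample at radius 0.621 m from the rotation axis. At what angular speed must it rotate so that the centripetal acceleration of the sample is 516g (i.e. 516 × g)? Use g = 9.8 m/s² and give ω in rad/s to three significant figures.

Centripetal acceleration a_c = ω²r. Setting ω²r = 516g:
ω = √(516g / r) = √(516 × 9.8 / 0.621) = √8143 = 90.24 rad/s.

90.2 rad/s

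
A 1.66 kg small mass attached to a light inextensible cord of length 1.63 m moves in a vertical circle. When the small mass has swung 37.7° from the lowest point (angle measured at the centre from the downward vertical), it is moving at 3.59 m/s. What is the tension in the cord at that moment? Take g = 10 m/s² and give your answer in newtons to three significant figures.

26.3 N

Take the radial direction toward the centre of the circle as positive. The component of the weight along the string toward the centre is −mg cos φ (φ measured from the bottom), so Newton's second law along the string gives T − mg cos φ = m v²/r.
cos 37.7° = 0.7912, so T = m(v²/r + g cos φ) = 1.66 × ((3.59)²/1.63 + 10.0 × 0.7912) = 1.66 × (7.907 + (7.912)) = 1.66 × 15.82 = 26.26 N.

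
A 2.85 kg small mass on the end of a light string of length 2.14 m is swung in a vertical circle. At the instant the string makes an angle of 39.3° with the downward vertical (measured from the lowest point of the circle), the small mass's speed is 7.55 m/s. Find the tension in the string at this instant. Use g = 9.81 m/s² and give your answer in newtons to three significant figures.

Take the radial direction toward the centre of the circle as positive. The component of the weight along the string toward the centre is −mg cos φ (φ measured from the bottom), so Newton's second law along the string gives T − mg cos φ = m v²/r.
cos 39.3° = 0.7738, so T = m(v²/r + g cos φ) = 2.85 × ((7.55)²/2.14 + 9.81 × 0.7738) = 2.85 × (26.64 + (7.591)) = 2.85 × 34.23 = 97.55 N.

97.5 N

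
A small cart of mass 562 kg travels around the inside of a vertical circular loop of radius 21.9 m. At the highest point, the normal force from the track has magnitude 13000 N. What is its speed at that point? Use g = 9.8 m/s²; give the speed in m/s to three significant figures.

26.9 m/s

At the top, N + mg = mv²/r, so v = √(r(N/m + g)) = √(21.9 × (13000/562 + 9.8)) = √(21.9 × 32.93) = √721.2 = 26.86 m/s.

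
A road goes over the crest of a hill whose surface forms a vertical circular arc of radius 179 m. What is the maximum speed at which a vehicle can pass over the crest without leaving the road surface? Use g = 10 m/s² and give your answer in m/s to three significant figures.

42.3 m/s

At the crest the centre of the circle is below the vehicle, so the net downward (centripetal) force is mg − N = mv²/r.
The vehicle leaves the road when N → 0, giving v_max = √(g r) = √(10.0 × 179) = 42.31 m/s.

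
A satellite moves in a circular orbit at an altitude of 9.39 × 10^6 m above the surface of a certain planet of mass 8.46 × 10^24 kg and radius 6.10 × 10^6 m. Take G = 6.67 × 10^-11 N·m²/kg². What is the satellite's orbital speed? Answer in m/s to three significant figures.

6040 m/s

Orbital radius r = R + h = 6.10 × 10^6 + 9.39 × 10^6 = 1.549 × 10^7 m.
Gravity supplies the centripetal force: G M m / r² = m v² / r, so v = √(GM/r).
v = √(6.67 × 10^-11 × 8.46 × 10^24 / 1.549 × 10^7) = √(3.643 × 10^7) = 6036 m/s.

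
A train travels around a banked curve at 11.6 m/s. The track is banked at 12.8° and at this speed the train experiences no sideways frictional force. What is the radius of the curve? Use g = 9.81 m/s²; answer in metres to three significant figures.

Frictionless banking: tanθ = v²/(rg), so r = v²/(g tanθ).
r = (11.6)²/(9.81 × tan 12.8°) = 134.6/(9.81 × 0.2272) = 134.6/2.229 = 60.37 m.

60.4 m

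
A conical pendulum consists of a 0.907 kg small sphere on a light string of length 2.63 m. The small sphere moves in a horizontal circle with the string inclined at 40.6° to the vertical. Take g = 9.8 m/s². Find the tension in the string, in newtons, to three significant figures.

Vertically the bob has no acceleration, so T cosθ = mg.
T = mg/cosθ = 0.907 × 9.8 / cos 40.6° = 8.889/0.7593 = 11.71 N.

11.7 N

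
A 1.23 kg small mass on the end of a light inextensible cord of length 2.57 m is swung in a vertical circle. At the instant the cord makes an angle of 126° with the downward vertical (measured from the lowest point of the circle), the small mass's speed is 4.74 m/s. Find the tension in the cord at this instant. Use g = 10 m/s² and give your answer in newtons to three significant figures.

Take the radial direction toward the centre of the circle as positive. The component of the weight along the string toward the centre is −mg cos φ (φ measured from the bottom), so Newton's second law along the string gives T − mg cos φ = m v²/r.
cos 126° = -0.5878, so T = m(v²/r + g cos φ) = 1.23 × ((4.74)²/2.57 + 10.0 × -0.5878) = 1.23 × (8.742 + (-5.878)) = 1.23 × 2.864 = 3.523 N.

3.52 N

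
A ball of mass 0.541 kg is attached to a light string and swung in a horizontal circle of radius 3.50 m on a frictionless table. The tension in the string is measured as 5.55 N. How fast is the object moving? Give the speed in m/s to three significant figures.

5.99 m/s

T = m v²/r ⇒ v = √(T r / m) = √(5.55 × 3.50 / 0.541) = √35.91 = 5.992 m/s.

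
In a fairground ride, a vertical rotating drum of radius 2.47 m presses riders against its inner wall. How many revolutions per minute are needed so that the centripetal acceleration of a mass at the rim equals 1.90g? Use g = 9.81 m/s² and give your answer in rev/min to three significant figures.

26.2 rev/min

Require ω²r = 1.90g, so ω = √(1.90 × 9.81/2.47) = 2.747 rad/s.
In rev/min: ω × 60/(2π) = 2.747 × 60/(2π) = 26.23 rev/min.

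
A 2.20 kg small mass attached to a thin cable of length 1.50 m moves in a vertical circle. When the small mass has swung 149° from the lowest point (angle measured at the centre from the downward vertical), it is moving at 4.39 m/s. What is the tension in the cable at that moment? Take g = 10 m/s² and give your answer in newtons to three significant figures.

Take the radial direction toward the centre of the circle as positive. The component of the weight along the string toward the centre is −mg cos φ (φ measured from the bottom), so Newton's second law along the string gives T − mg cos φ = m v²/r.
cos 149° = -0.8572, so T = m(v²/r + g cos φ) = 2.20 × ((4.39)²/1.50 + 10.0 × -0.8572) = 2.20 × (12.85 + (-8.572)) = 2.20 × 4.276 = 9.408 N.

9.41 N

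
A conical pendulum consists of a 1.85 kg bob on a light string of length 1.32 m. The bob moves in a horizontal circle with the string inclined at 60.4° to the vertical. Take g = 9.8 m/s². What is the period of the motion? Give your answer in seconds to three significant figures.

1.62 s

r = L sinθ = 1.148 m. From T sinθ = mω²r and T cosθ = mg: tanθ = ω²r/g, so ω² = g tanθ / r = g/(L cosθ).
ω = √(g/(L cosθ)) = √(9.8/(1.32 × 0.4939)) = √15.03 = 3.877 rad/s.
Period = 2π/ω = 1.621 s.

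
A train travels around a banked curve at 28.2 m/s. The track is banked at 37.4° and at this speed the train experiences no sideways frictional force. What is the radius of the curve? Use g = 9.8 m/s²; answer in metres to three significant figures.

Frictionless banking: tanθ = v²/(rg), so r = v²/(g tanθ).
r = (28.2)²/(9.8 × tan 37.4°) = 795.2/(9.8 × 0.7646) = 795.2/7.493 = 106.1 m.

106 m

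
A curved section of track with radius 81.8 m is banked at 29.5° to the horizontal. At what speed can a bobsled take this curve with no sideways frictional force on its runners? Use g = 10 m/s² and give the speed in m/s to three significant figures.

On a frictionless banked curve, N sinθ = mv²/r and N cosθ = mg, so tanθ = v²/(rg).
v = √(r g tanθ) = √(81.8 × 10.0 × tan 29.5°) = √(81.8 × 10.0 × 0.5658) = √462.8 = 21.51 m/s.

21.5 m/s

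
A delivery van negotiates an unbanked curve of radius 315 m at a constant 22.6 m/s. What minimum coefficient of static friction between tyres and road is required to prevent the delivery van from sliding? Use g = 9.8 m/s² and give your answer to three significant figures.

0.165

Friction provides the centripetal force: μ_s m g = m v²/r, so μ_s = v²/(g r) = (22.60)²/(9.8 × 315) = 510.8/3087 = 0.1655.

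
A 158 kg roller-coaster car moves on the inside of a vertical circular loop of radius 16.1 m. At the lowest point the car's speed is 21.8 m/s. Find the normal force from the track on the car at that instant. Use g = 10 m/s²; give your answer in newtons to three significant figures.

6240 N

At the lowest point, N points up (toward the centre) and the weight mg points down (away from the centre), so the net inward force is N − mg = mv²/r.
N = m(v²/r + g) = 158 × ((21.8)²/16.1 + 10.0) = 158 × (29.52 + 10.0) = 158 × 39.52 = 6244 N.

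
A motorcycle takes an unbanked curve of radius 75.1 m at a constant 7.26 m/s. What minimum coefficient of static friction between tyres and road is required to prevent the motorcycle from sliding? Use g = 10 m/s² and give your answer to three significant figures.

0.0702

Friction provides the centripetal force: μ_s m g = m v²/r, so μ_s = v²/(g r) = (7.260)²/(10.0 × 75.1) = 52.71/751.0 = 0.07018.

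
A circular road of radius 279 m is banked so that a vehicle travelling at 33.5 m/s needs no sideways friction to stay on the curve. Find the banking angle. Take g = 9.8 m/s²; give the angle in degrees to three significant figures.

22.3°

For a frictionless banked turn: horizontally N sinθ = mv²/r and vertically N cosθ = mg.
Dividing: tanθ = v²/(r g) = (33.5)²/(279 × 9.8) = 1122/2734 = 0.4104.
θ = arctan(0.4104) = 22.32°.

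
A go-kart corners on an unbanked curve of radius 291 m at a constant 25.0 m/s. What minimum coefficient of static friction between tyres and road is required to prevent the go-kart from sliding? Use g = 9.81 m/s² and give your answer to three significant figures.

Friction provides the centripetal force: μ_s m g = m v²/r, so μ_s = v²/(g r) = (25.00)²/(9.81 × 291) = 625.0/2855 = 0.2189.

0.219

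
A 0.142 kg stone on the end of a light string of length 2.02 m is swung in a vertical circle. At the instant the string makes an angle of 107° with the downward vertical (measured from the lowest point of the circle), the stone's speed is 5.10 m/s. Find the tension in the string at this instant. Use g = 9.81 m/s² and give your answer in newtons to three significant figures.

1.42 N

Take the radial direction toward the centre of the circle as positive. The component of the weight along the string toward the centre is −mg cos φ (φ measured from the bottom), so Newton's second law along the string gives T − mg cos φ = m v²/r.
cos 107° = -0.2924, so T = m(v²/r + g cos φ) = 0.142 × ((5.10)²/2.02 + 9.81 × -0.2924) = 0.142 × (12.88 + (-2.868)) = 0.142 × 10.01 = 1.421 N.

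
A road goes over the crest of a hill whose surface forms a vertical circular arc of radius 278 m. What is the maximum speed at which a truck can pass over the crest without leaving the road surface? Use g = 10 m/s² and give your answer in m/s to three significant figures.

52.7 m/s

At the crest the centre of the circle is below the truck, so the net downward (centripetal) force is mg − N = mv²/r.
The truck leaves the road when N → 0, giving v_max = √(g r) = √(10.0 × 278) = 52.73 m/s.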